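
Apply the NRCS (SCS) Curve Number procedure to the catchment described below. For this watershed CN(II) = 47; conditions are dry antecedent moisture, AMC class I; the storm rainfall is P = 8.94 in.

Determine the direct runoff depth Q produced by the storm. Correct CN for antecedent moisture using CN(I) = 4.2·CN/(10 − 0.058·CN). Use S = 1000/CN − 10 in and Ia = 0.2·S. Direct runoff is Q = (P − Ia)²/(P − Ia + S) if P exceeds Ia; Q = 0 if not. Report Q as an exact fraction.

CN(I) from CN(II)=47: (4.2·47)/(10 − 0.058·47) = 98700/3637 ≈ 27.138
Max retention: S = 1000/(98700/3637) − 10 = 26500/987 in (≈ 26.849 in)
Ia = 0.2·(26500/987) = 5300/987 in ≈ 5.370 in
P − Ia = 8.940 − 5.370 = 176189/49350 ≈ 3.570 in (> 0, runoff occurs)
Q = (176189/49350)²/((176189/49350) + 26500/987) = (31042563721/2435422500)/(1501189/49350) = 31042563721/74083677150 in ≈ 0.419 in

Q = 31042563721/74083677150 in ≈ 0.419 in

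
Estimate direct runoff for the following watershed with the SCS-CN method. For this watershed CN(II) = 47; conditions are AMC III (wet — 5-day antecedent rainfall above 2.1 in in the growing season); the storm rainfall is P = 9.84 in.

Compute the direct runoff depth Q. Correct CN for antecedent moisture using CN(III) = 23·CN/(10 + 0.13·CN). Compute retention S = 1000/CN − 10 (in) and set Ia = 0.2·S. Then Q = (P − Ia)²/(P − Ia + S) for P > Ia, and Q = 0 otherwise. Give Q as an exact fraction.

Adjust CN=47 to AMC III: 23·47/(10 + 0.13·47) → 1081 ÷ (1611/100) = 108100/1611 ≈ 67.101
S = 1000/(108100/1611) − 10 = 5300/1081 in ≈ 4.903 in
Ia = 0.2S: 0.2·4.903 = 0.981 in (exactly 1060/1081)
P − Ia = 9.840 − 0.981 = 239426/27025 ≈ 8.859 in (> 0, runoff occurs)
Q = (239426/27025)²/((239426/27025) + 5300/1081) = (57324809476/730350625)/(371926/27025) = 28662404738/5025650075 in ≈ 5.703 in

Q = 28662404738/5025650075 in ≈ 5.703 in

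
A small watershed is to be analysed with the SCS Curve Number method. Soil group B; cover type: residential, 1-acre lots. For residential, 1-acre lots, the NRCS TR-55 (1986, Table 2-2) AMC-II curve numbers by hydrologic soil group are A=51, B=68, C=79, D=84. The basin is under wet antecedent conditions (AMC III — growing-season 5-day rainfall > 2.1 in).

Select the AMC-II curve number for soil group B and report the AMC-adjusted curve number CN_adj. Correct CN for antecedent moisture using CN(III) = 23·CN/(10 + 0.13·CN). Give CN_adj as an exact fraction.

CN_adj = 39100/471 ≈ 83.015

NRCS table: residential, 1-acre lots, soil group B → CN(II) = 68
Wet (AMC III): CN(III) = 23·68/(10 + 0.13·68) = 1564/(471/25) = 39100/471 ≈ 83.015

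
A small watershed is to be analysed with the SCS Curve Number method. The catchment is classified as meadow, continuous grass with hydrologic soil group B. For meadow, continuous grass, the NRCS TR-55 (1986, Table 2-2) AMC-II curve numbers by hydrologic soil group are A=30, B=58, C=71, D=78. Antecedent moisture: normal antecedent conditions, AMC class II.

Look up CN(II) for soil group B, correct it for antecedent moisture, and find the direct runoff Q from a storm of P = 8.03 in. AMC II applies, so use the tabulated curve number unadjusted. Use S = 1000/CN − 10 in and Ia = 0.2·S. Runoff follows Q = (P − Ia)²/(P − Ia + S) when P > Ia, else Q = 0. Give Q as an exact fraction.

NRCS table: meadow, continuous grass, soil group B → CN(II) = 58
Average conditions: CN = 58 (no AMC adjustment).
S = 1000/58 − 10 = 210/29 in ≈ 7.241 in
Initial abstraction Ia = S/5 = (210/29)/5 = 42/29 ≈ 1.448 in
Since P=8.030 > Ia=1.448: effective rainfall P−Ia = 19087/2900 in
Runoff Q = (P−Ia)²/(P−Ia+S) = (6.582)²/(6.582+7.241) = 364313569/116252300 ≈ 3.134 in

Q = 364313569/116252300 in ≈ 3.134 in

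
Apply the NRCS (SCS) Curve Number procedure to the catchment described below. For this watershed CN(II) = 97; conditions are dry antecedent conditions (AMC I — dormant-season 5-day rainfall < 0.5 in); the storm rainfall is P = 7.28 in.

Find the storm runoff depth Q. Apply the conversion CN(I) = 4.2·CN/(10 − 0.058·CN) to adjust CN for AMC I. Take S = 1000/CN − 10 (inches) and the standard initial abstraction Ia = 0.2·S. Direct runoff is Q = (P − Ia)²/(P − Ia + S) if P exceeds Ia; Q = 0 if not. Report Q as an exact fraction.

Dry (AMC I): CN(I) = 4.2·97/(10 − 0.058·97) = (2037/5)/(2187/500) = 67900/729 ≈ 93.141
S = 1000/(67900/729) − 10 = 500/679 in ≈ 0.736 in
Initial abstraction Ia = S/5 = (500/679)/5 = 100/679 ≈ 0.147 in
P − Ia = 7.280 − 0.147 = 121078/16975 ≈ 7.133 in (> 0, runoff occurs)
Q = (121078/16975)²/((121078/16975) + 500/679) = (14659882084/288150625)/(133578/16975) = 7329941042/1133743275 in ≈ 6.465 in

Q = 7329941042/1133743275 in ≈ 6.465 in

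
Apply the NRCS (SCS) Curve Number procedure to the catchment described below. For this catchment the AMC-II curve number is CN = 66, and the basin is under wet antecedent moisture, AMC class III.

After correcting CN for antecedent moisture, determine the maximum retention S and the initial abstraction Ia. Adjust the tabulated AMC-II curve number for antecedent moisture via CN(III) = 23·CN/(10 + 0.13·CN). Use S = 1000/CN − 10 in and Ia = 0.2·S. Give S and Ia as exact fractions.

Wet (AMC III): CN(III) = 23·66/(10 + 0.13·66) = 1518/(929/50) = 75900/929 ≈ 81.701
Max retention: S = 1000/(75900/929) − 10 = 1700/759 in (≈ 2.240 in)
Ia = 0.2S: 0.2·2.240 = 0.448 in (exactly 340/759)

S = 1700/759 in ≈ 2.240 in; Ia = 340/759 in ≈ 0.448 in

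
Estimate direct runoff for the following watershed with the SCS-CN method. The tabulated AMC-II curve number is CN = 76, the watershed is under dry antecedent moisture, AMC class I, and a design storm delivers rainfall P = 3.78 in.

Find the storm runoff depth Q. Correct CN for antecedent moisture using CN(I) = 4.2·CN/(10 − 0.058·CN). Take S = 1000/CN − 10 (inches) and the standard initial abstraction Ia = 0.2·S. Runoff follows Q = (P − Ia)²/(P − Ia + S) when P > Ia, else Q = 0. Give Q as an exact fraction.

Q = 229128769/433161050 in ≈ 0.529 in

Dry (AMC I): CN(I) = 4.2·76/(10 − 0.058·76) = (1596/5)/(699/125) = 13300/233 ≈ 57.082
S = 1000/(13300/233) − 10 = 1000/133 in ≈ 7.519 in
Ia = 0.2·(1000/133) = 200/133 in ≈ 1.504 in
Excess rainfall: 3.780 − 1.504 = 2.276 in; P > Ia so Q > 0
Q: (15137/6650)² ÷ (65137/6650) = 229128769/433161050 in (≈ 0.529 in)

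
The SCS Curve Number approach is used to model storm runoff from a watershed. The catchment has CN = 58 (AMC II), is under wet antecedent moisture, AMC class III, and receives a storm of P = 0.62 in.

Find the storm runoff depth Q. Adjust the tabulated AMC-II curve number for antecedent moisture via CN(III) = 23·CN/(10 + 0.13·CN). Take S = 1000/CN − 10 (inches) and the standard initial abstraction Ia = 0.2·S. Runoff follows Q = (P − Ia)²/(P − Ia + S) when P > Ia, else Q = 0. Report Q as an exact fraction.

Wet (AMC III): CN(III) = 23·58/(10 + 0.13·58) = 1334/(877/50) = 66700/877 ≈ 76.055
Retention S: 1000/CN − 10 with CN=76.055 → S = 2100/667 ≈ 3.148 in
Ia = 0.2·(2100/667) = 420/667 in ≈ 0.630 in
P = 0.620 ≤ Ia = 0.630 in: entire storm abstracted, Q = 0.

Q = 0 in ≈ 0.000 in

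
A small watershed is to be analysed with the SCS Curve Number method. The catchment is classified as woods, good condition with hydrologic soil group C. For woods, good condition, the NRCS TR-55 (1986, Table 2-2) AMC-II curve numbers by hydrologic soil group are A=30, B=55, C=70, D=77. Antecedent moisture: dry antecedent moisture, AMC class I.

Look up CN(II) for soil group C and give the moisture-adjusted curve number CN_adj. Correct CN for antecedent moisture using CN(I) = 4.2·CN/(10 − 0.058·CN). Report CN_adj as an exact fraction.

NRCS table: woods, good condition, soil group C → CN(II) = 70
Adjust CN=70 to AMC I: 4.2·70/(10 − 0.058·70) → 294 ÷ (297/50) = 4900/99 ≈ 49.495

CN_adj = 4900/99 ≈ 49.495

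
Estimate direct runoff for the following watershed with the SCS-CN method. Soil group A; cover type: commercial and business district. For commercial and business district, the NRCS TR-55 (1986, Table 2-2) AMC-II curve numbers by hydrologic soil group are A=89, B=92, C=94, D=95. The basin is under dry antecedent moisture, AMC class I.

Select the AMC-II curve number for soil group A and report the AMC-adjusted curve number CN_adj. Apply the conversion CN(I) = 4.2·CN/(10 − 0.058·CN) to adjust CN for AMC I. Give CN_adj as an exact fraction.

NRCS table: commercial and business district, soil group A → CN(II) = 89
CN(I) from CN(II)=89: (4.2·89)/(10 − 0.058·89) = 186900/2419 ≈ 77.263

CN_adj = 186900/2419 ≈ 77.263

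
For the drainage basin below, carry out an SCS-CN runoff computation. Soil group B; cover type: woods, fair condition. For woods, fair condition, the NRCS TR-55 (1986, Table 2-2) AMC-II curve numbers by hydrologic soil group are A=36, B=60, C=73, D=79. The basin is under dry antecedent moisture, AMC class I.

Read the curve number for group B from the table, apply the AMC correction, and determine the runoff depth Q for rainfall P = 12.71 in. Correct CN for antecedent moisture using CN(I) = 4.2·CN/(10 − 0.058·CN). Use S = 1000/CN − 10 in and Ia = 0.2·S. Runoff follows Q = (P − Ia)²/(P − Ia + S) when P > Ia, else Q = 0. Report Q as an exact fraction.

Q = 3608765329/1008459900 in ≈ 3.578 in

NRCS table: woods, fair condition, soil group B → CN(II) = 60
CN(I) from CN(II)=60: (4.2·60)/(10 − 0.058·60) = 6300/163 ≈ 38.650
S = 1000/(6300/163) − 10 = 1000/63 in ≈ 15.873 in
Ia = 0.2·(1000/63) = 200/63 in ≈ 3.175 in
Since P=12.710 > Ia=3.175: effective rainfall P−Ia = 60073/6300 in
Q: (60073/6300)² ÷ (160073/6300) = 3608765329/1008459900 in (≈ 3.578 in)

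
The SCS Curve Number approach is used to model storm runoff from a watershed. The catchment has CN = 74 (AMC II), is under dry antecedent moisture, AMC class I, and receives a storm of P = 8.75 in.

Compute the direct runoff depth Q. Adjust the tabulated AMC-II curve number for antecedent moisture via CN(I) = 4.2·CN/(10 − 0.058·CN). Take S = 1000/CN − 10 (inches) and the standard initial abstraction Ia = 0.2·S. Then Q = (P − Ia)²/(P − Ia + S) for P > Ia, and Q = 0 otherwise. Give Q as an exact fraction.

Dry (AMC I): CN(I) = 4.2·74/(10 − 0.058·74) = (1554/5)/(1427/250) = 77700/1427 ≈ 54.450
Retention S: 1000/CN − 10 with CN=54.450 → S = 6500/777 ≈ 8.366 in
Ia = 0.2·(6500/777) = 1300/777 in ≈ 1.673 in
Excess rainfall: 8.750 − 1.673 = 7.077 in; P > Ia so Q > 0
Runoff Q = (P−Ia)²/(P−Ia+S) = (7.077)²/(7.077+8.366) = 96756005/29833692 ≈ 3.243 in

Q = 96756005/29833692 in ≈ 3.243 in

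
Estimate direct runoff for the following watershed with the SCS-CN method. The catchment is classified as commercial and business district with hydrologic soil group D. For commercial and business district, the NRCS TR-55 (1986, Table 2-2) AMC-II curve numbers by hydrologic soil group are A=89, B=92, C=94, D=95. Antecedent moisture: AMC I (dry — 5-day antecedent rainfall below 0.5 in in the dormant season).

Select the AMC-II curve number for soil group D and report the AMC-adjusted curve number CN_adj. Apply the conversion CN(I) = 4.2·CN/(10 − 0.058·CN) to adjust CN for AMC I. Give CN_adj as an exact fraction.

NRCS table: commercial and business district, soil group D → CN(II) = 95
CN(I) from CN(II)=95: (4.2·95)/(10 − 0.058·95) = 39900/449 ≈ 88.864

CN_adj = 39900/449 ≈ 88.864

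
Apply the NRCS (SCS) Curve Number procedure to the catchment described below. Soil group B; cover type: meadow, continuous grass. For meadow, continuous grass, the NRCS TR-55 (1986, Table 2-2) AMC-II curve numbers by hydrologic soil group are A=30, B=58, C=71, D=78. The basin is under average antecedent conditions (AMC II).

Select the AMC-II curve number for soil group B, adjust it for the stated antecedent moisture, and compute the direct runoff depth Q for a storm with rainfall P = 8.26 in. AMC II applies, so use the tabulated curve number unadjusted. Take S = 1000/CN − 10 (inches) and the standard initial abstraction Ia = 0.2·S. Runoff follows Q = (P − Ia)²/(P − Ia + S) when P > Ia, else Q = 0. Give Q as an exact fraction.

NRCS table: meadow, continuous grass, soil group B → CN(II) = 58
Average conditions: CN = 58 (no AMC adjustment).
Max retention: S = 1000/58 − 10 = 210/29 in (≈ 7.241 in)
Initial abstraction Ia = S/5 = (210/29)/5 = 42/29 ≈ 1.448 in
P − Ia = 8.260 − 1.448 = 9877/1450 ≈ 6.812 in (> 0, runoff occurs)
Q: (9877/1450)² ÷ (20377/1450) = 13936447/4220950 in (≈ 3.302 in)

Q = 13936447/4220950 in ≈ 3.302 in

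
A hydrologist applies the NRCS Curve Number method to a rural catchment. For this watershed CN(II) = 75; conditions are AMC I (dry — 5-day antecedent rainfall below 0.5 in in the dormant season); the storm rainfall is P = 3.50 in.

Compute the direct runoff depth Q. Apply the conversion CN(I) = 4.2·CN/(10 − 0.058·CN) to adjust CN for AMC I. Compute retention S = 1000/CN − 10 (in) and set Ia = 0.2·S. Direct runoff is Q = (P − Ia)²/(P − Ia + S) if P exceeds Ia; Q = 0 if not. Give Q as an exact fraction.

Dry (AMC I): CN(I) = 4.2·75/(10 − 0.058·75) = 315/(113/20) = 6300/113 ≈ 55.752
S = 1000/(6300/113) − 10 = 500/63 in ≈ 7.937 in
Ia = 0.2·(500/63) = 100/63 in ≈ 1.587 in
Since P=3.500 > Ia=1.587: effective rainfall P−Ia = 241/126 in
Runoff Q = (P−Ia)²/(P−Ia+S) = (1.913)²/(1.913+7.937) = 58081/156366 ≈ 0.371 in

Q = 58081/156366 in ≈ 0.371 in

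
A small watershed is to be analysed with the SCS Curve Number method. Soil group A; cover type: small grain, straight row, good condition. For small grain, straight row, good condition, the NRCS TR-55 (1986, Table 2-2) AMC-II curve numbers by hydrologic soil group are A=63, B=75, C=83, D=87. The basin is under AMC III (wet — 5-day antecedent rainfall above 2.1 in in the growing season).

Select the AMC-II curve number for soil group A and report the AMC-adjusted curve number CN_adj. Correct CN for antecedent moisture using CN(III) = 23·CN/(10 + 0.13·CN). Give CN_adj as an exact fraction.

NRCS table: small grain, straight row, good condition, soil group A → CN(II) = 63
CN(III) from CN(II)=63: (23·63)/(10 + 0.13·63) = 144900/1819 ≈ 79.659

CN_adj = 144900/1819 ≈ 79.659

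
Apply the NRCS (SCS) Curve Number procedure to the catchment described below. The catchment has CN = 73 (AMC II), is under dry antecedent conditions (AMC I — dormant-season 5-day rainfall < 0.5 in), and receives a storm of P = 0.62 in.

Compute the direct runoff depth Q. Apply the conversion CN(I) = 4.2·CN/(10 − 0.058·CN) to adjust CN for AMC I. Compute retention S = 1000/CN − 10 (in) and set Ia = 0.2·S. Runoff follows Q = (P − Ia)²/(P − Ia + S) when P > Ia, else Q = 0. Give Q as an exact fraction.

Q = 0 in ≈ 0.000 in

Adjust CN=73 to AMC I: 4.2·73/(10 − 0.058·73) → (1533/5) ÷ (2883/500) = 51100/961 ≈ 53.174
Max retention: S = 1000/(51100/961) − 10 = 4500/511 in (≈ 8.806 in)
Ia = 0.2S: 0.2·8.806 = 1.761 in (exactly 900/511)
P = 0.620 ≤ Ia = 1.761 in: entire storm abstracted, Q = 0.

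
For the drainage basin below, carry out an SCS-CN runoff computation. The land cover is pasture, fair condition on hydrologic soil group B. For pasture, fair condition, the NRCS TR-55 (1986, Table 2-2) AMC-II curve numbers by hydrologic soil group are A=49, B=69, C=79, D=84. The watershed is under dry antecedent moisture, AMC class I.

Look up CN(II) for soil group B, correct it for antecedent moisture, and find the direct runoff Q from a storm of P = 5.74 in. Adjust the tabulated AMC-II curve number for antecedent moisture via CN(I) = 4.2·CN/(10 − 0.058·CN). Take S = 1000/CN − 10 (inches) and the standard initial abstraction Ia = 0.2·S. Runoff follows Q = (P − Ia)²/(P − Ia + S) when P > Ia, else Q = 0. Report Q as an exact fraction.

NRCS table: pasture, fair condition, soil group B → CN(II) = 69
Adjust CN=69 to AMC I: 4.2·69/(10 − 0.058·69) → (1449/5) ÷ (2999/500) = 144900/2999 ≈ 48.316
Retention S: 1000/CN − 10 with CN=48.316 → S = 15500/1449 ≈ 10.697 in
Initial abstraction Ia = S/5 = (15500/1449)/5 = 3100/1449 ≈ 2.139 in
P − Ia = 5.740 − 2.139 = 260863/72450 ≈ 3.601 in (> 0, runoff occurs)
Runoff Q = (P−Ia)²/(P−Ia+S) = (3.601)²/(3.601+10.697) = 68049504769/75048274350 ≈ 0.907 in

Q = 68049504769/75048274350 in ≈ 0.907 in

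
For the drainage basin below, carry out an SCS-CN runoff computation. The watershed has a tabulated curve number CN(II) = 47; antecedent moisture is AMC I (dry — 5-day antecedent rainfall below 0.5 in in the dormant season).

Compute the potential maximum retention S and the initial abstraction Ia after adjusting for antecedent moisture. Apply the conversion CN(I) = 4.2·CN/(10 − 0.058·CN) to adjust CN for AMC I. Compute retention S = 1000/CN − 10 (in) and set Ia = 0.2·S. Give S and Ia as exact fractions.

CN(I) from CN(II)=47: (4.2·47)/(10 − 0.058·47) = 98700/3637 ≈ 27.138
Max retention: S = 1000/(98700/3637) − 10 = 26500/987 in (≈ 26.849 in)
Ia = 0.2S: 0.2·26.849 = 5.370 in (exactly 5300/987)

S = 26500/987 in ≈ 26.849 in; Ia = 5300/987 in ≈ 5.370 in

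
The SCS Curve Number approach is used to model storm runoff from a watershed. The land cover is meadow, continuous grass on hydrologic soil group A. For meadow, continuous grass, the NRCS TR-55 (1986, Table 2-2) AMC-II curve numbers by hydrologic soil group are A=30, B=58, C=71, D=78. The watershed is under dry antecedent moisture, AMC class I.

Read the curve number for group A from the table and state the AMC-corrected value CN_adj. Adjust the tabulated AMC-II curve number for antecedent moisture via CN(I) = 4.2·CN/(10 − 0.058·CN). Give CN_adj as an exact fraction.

CN_adj = 900/59 ≈ 15.254

NRCS table: meadow, continuous grass, soil group A → CN(II) = 30
Adjust CN=30 to AMC I: 4.2·30/(10 − 0.058·30) → 126 ÷ (413/50) = 900/59 ≈ 15.254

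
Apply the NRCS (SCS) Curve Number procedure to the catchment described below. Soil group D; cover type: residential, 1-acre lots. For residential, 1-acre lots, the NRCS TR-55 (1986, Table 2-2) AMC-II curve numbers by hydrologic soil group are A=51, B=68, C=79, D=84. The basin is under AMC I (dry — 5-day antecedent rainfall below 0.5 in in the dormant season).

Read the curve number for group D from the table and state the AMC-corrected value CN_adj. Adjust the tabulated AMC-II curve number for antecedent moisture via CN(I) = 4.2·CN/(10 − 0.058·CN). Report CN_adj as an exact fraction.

NRCS table: residential, 1-acre lots, soil group D → CN(II) = 84
CN(I) from CN(II)=84: (4.2·84)/(10 − 0.058·84) = 44100/641 ≈ 68.799

CN_adj = 44100/641 ≈ 68.799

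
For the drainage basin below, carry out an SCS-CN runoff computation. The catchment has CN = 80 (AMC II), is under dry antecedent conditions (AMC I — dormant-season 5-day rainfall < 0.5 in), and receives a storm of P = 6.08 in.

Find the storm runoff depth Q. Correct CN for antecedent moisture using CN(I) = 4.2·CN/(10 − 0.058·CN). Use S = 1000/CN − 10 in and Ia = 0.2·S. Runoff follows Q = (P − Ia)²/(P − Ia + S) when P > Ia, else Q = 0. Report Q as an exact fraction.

CN(I) from CN(II)=80: (4.2·80)/(10 − 0.058·80) = 4200/67 ≈ 62.687
S = 1000/(4200/67) − 10 = 125/21 in ≈ 5.952 in
Initial abstraction Ia = S/5 = (125/21)/5 = 25/21 ≈ 1.190 in
Excess rainfall: 6.080 − 1.190 = 4.890 in; P > Ia so Q > 0
Q = (2567/525)²/((2567/525) + 125/21) = (6589489/275625)/(5692/525) = 6589489/2988300 in ≈ 2.205 in

Q = 6589489/2988300 in ≈ 2.205 in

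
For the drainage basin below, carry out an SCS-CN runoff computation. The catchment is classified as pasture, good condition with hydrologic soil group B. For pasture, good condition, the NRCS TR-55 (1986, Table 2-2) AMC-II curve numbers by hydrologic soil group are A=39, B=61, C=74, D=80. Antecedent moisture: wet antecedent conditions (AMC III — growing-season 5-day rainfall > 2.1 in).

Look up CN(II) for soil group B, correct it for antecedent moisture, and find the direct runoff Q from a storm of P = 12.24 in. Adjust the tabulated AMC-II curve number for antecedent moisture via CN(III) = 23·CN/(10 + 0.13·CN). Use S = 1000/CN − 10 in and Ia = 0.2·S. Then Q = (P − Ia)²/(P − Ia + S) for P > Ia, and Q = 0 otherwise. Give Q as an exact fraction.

Q = 27991798854/2965696475 in ≈ 9.439 in

NRCS table: pasture, good condition, soil group B → CN(II) = 61
CN(III) from CN(II)=61: (23·61)/(10 + 0.13·61) = 140300/1793 ≈ 78.249
Retention S: 1000/CN − 10 with CN=78.249 → S = 3900/1403 ≈ 2.780 in
Ia = 0.2·(3900/1403) = 780/1403 in ≈ 0.556 in
P − Ia = 12.240 − 0.556 = 409818/35075 ≈ 11.684 in (> 0, runoff occurs)
Q = (409818/35075)²/((409818/35075) + 3900/1403) = (167950793124/1230255625)/(507318/35075) = 27991798854/2965696475 in ≈ 9.439 in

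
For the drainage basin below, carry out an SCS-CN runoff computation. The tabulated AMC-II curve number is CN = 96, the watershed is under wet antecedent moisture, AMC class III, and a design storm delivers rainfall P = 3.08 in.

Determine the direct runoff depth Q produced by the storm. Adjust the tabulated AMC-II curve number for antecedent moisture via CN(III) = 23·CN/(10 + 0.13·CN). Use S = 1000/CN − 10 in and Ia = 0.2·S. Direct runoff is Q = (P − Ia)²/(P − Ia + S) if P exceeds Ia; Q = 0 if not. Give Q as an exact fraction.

Wet (AMC III): CN(III) = 23·96/(10 + 0.13·96) = 2208/(562/25) = 27600/281 ≈ 98.221
Retention S: 1000/CN − 10 with CN=98.221 → S = 25/138 ≈ 0.181 in
Ia = 0.2·(25/138) = 5/138 in ≈ 0.036 in
Excess rainfall: 3.080 − 0.036 = 3.044 in; P > Ia so Q > 0
Q: (10501/3450)² ÷ (5563/1725) = 110271001/38384700 in (≈ 2.873 in)

Q = 110271001/38384700 in ≈ 2.873 in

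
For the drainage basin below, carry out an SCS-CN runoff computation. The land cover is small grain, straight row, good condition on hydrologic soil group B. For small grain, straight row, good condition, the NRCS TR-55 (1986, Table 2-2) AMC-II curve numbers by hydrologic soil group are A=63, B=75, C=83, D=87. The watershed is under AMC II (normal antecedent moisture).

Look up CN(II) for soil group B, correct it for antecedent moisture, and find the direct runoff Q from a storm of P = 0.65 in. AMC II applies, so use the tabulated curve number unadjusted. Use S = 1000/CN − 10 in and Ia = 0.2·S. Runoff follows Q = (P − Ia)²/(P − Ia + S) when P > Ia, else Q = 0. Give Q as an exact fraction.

NRCS table: small grain, straight row, good condition, soil group B → CN(II) = 75
CN(II) = 75; AMC II needs no correction.
Retention S: 1000/CN − 10 with CN=75.000 → S = 10/3 ≈ 3.333 in
Ia = 0.2S: 0.2·3.333 = 0.667 in (exactly 2/3)
P = 0.650 ≤ Ia = 0.667 in: entire storm abstracted, Q = 0.

Q = 0 in ≈ 0.000 in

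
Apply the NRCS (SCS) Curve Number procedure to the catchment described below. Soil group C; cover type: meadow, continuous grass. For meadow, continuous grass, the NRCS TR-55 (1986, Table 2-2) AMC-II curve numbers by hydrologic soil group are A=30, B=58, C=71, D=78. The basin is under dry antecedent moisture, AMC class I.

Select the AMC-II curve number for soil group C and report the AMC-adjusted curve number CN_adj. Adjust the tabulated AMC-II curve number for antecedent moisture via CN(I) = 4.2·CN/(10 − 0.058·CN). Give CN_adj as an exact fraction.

NRCS table: meadow, continuous grass, soil group C → CN(II) = 71
Adjust CN=71 to AMC I: 4.2·71/(10 − 0.058·71) → (1491/5) ÷ (2941/500) = 149100/2941 ≈ 50.697

CN_adj = 149100/2941 ≈ 50.697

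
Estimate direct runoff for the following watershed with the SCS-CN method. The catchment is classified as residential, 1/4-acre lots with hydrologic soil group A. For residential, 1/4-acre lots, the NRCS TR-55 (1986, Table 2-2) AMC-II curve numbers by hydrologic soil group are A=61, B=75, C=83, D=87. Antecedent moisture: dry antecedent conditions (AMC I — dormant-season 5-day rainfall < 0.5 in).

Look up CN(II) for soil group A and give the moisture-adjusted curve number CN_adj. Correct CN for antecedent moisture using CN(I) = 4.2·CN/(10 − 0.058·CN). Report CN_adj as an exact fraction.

CN_adj = 42700/1077 ≈ 39.647

NRCS table: residential, 1/4-acre lots, soil group A → CN(II) = 61
Dry (AMC I): CN(I) = 4.2·61/(10 − 0.058·61) = (1281/5)/(3231/500) = 42700/1077 ≈ 39.647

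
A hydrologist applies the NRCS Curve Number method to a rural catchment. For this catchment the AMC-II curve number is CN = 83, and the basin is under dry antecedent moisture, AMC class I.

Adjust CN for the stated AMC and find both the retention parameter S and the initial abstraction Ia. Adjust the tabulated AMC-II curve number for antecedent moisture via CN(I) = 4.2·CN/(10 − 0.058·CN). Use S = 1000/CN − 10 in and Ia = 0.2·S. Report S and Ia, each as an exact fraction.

Adjust CN=83 to AMC I: 4.2·83/(10 − 0.058·83) → (1743/5) ÷ (2593/500) = 174300/2593 ≈ 67.219
Retention S: 1000/CN − 10 with CN=67.219 → S = 8500/1743 ≈ 4.877 in
Ia = 0.2·(8500/1743) = 1700/1743 in ≈ 0.975 in

S = 8500/1743 in ≈ 4.877 in; Ia = 1700/1743 in ≈ 0.975 in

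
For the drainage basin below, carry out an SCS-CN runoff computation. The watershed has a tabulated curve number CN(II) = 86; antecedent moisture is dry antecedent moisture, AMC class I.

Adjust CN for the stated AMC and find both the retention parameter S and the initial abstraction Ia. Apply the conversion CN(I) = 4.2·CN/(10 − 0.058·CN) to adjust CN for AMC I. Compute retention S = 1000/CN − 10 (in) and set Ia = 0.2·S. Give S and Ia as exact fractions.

S = 500/129 in ≈ 3.876 in; Ia = 100/129 in ≈ 0.775 in

Dry (AMC I): CN(I) = 4.2·86/(10 − 0.058·86) = (1806/5)/(1253/250) = 12900/179 ≈ 72.067
Max retention: S = 1000/(12900/179) − 10 = 500/129 in (≈ 3.876 in)
Initial abstraction Ia = S/5 = (500/129)/5 = 100/129 ≈ 0.775 in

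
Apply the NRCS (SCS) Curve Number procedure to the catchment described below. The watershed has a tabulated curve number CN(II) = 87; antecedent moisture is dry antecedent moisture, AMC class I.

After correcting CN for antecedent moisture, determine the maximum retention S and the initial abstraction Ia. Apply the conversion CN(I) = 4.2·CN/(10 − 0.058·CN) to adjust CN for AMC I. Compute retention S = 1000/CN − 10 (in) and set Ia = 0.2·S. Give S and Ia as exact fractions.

S = 6500/1827 in ≈ 3.558 in; Ia = 1300/1827 in ≈ 0.712 in

Adjust CN=87 to AMC I: 4.2·87/(10 − 0.058·87) → (1827/5) ÷ (2477/500) = 182700/2477 ≈ 73.759
S = 1000/(182700/2477) − 10 = 6500/1827 in ≈ 3.558 in
Ia = 0.2S: 0.2·3.558 = 0.712 in (exactly 1300/1827)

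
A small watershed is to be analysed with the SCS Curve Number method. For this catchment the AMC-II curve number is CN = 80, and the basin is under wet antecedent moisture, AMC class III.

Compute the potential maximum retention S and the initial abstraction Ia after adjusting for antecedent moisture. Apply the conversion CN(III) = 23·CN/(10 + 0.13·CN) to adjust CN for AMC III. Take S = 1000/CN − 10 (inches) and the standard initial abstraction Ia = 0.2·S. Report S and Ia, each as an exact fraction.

CN(III) from CN(II)=80: (23·80)/(10 + 0.13·80) = 4600/51 ≈ 90.196
Retention S: 1000/CN − 10 with CN=90.196 → S = 25/23 ≈ 1.087 in
Initial abstraction Ia = S/5 = (25/23)/5 = 5/23 ≈ 0.217 in

S = 25/23 in ≈ 1.087 in; Ia = 5/23 in ≈ 0.217 in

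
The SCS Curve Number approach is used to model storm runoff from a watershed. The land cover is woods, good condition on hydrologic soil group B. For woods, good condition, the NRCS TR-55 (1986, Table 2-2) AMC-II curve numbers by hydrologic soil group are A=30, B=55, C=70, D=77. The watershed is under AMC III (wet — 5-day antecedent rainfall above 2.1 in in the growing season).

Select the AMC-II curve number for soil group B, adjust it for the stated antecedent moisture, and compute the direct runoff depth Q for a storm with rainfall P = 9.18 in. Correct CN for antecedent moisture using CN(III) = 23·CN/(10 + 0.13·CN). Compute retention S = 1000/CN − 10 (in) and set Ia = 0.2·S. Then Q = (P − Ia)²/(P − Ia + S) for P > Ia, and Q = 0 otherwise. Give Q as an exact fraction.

NRCS table: woods, good condition, soil group B → CN(II) = 55
Adjust CN=55 to AMC III: 23·55/(10 + 0.13·55) → 1265 ÷ (343/20) = 25300/343 ≈ 73.761
Max retention: S = 1000/(25300/343) − 10 = 900/253 in (≈ 3.557 in)
Ia = 0.2·(900/253) = 180/253 in ≈ 0.711 in
Since P=9.180 > Ia=0.711: effective rainfall P−Ia = 107127/12650 in
Q = (107127/12650)²/((107127/12650) + 900/253) = (11476194129/160022500)/(152127/12650) = 1275132681/213822950 in ≈ 5.963 in

Q = 1275132681/213822950 in ≈ 5.963 in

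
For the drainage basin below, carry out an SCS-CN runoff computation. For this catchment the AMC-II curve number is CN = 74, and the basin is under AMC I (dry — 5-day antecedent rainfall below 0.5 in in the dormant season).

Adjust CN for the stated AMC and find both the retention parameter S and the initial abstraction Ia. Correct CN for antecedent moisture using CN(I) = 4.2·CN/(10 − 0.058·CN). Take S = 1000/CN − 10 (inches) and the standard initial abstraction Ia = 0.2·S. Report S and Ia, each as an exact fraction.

S = 6500/777 in ≈ 8.366 in; Ia = 1300/777 in ≈ 1.673 in

Adjust CN=74 to AMC I: 4.2·74/(10 − 0.058·74) → (1554/5) ÷ (1427/250) = 77700/1427 ≈ 54.450
Max retention: S = 1000/(77700/1427) − 10 = 6500/777 in (≈ 8.366 in)
Initial abstraction Ia = S/5 = (6500/777)/5 = 1300/777 ≈ 1.673 in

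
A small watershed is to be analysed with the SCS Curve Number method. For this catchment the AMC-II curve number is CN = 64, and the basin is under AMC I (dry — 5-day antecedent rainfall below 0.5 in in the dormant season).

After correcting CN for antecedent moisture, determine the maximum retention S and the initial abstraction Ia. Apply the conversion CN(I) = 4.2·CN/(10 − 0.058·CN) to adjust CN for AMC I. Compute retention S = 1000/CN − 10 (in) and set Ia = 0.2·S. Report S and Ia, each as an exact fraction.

S = 375/28 in ≈ 13.393 in; Ia = 75/28 in ≈ 2.679 in

CN(I) from CN(II)=64: (4.2·64)/(10 − 0.058·64) = 5600/131 ≈ 42.748
Max retention: S = 1000/(5600/131) − 10 = 375/28 in (≈ 13.393 in)
Initial abstraction Ia = S/5 = (375/28)/5 = 75/28 ≈ 2.679 in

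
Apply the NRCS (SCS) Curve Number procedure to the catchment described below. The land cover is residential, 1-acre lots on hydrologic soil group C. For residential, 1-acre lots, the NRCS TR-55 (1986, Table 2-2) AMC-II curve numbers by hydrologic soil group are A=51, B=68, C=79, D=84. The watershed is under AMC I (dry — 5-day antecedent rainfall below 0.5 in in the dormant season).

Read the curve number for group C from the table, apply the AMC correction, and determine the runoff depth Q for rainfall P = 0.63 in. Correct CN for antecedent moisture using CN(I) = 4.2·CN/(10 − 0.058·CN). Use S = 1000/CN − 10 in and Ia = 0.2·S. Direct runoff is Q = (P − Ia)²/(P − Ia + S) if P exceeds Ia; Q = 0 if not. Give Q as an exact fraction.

NRCS table: residential, 1-acre lots, soil group C → CN(II) = 79
Dry (AMC I): CN(I) = 4.2·79/(10 − 0.058·79) = (1659/5)/(2709/500) = 7900/129 ≈ 61.240
Retention S: 1000/CN − 10 with CN=61.240 → S = 500/79 ≈ 6.329 in
Initial abstraction Ia = S/5 = (500/79)/5 = 100/79 ≈ 1.266 in
P = 0.630 ≤ Ia = 1.266 in: entire storm abstracted, Q = 0.

Q = 0 in ≈ 0.000 in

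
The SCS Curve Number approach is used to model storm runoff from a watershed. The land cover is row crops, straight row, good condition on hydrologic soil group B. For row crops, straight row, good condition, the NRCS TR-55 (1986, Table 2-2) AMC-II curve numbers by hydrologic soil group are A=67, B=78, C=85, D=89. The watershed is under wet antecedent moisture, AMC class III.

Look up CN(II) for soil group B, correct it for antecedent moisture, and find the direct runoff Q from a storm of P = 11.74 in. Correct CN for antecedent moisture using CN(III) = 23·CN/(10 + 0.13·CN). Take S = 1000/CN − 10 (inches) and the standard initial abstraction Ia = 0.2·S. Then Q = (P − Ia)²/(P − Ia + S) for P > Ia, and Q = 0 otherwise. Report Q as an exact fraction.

Q = 265780460521/25588674150 in ≈ 10.387 in

NRCS table: row crops, straight row, good condition, soil group B → CN(II) = 78
CN(III) from CN(II)=78: (23·78)/(10 + 0.13·78) = 89700/1007 ≈ 89.076
Max retention: S = 1000/(89700/1007) − 10 = 1100/897 in (≈ 1.226 in)
Ia = 0.2S: 0.2·1.226 = 0.245 in (exactly 220/897)
Since P=11.740 > Ia=0.245: effective rainfall P−Ia = 515539/44850 in
Q = (515539/44850)²/((515539/44850) + 1100/897) = (265780460521/2011522500)/(570539/44850) = 265780460521/25588674150 in ≈ 10.387 in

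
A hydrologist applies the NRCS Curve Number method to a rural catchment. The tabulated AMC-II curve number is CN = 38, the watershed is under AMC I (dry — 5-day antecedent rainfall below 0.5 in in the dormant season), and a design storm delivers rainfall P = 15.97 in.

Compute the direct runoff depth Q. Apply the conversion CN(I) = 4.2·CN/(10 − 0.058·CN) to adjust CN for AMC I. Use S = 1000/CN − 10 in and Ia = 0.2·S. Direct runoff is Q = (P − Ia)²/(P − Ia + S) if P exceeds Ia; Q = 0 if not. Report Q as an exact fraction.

Adjust CN=38 to AMC I: 4.2·38/(10 − 0.058·38) → (798/5) ÷ (1949/250) = 39900/1949 ≈ 20.472
S = 1000/(39900/1949) − 10 = 15500/399 in ≈ 38.847 in
Initial abstraction Ia = S/5 = (15500/399)/5 = 3100/399 ≈ 7.769 in
P − Ia = 15.970 − 7.769 = 327203/39900 ≈ 8.201 in (> 0, runoff occurs)
Q: (327203/39900)² ÷ (1877203/39900) = 107061803209/74900399700 in (≈ 1.429 in)

Q = 107061803209/74900399700 in ≈ 1.429 in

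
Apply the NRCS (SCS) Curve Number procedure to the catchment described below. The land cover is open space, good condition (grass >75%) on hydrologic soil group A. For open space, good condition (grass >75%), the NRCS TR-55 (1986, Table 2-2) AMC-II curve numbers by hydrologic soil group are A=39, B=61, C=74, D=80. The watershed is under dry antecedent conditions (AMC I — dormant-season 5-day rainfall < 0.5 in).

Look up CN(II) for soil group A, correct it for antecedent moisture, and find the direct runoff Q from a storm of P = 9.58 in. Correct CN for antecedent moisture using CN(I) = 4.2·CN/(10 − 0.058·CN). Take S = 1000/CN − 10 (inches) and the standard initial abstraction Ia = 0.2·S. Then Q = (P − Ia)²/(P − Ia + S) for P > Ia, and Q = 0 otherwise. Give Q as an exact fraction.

Q = 7621464601/66023725950 in ≈ 0.115 in

NRCS table: open space, good condition (grass >75%), soil group A → CN(II) = 39
Adjust CN=39 to AMC I: 4.2·39/(10 − 0.058·39) → (819/5) ÷ (3869/500) = 81900/3869 ≈ 21.168
Retention S: 1000/CN − 10 with CN=21.168 → S = 30500/819 ≈ 37.241 in
Initial abstraction Ia = S/5 = (30500/819)/5 = 6100/819 ≈ 7.448 in
Since P=9.580 > Ia=7.448: effective rainfall P−Ia = 87301/40950 in
Q = (87301/40950)²/((87301/40950) + 30500/819) = (7621464601/1676902500)/(1612301/40950) = 7621464601/66023725950 in ≈ 0.115 in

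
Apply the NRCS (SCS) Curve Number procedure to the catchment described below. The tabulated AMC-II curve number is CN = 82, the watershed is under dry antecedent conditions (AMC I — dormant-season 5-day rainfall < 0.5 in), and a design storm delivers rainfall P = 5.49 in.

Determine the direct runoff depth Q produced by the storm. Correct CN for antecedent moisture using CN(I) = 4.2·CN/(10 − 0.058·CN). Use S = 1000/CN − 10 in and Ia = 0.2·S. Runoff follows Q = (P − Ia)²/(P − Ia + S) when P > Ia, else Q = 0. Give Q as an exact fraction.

Q = 5424106323/2655352700 in ≈ 2.043 in

Dry (AMC I): CN(I) = 4.2·82/(10 − 0.058·82) = (1722/5)/(1311/250) = 28700/437 ≈ 65.675
S = 1000/(28700/437) − 10 = 1500/287 in ≈ 5.226 in
Ia = 0.2S: 0.2·5.226 = 1.045 in (exactly 300/287)
Excess rainfall: 5.490 − 1.045 = 4.445 in; P > Ia so Q > 0
Runoff Q = (P−Ia)²/(P−Ia+S) = (4.445)²/(4.445+5.226) = 5424106323/2655352700 ≈ 2.043 in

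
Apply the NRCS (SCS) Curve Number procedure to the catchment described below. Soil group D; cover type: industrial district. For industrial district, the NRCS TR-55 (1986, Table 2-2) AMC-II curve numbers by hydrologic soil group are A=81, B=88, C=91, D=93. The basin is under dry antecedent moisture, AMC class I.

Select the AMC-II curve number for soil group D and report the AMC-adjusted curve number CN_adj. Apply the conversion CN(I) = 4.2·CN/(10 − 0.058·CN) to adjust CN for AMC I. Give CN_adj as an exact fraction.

CN_adj = 27900/329 ≈ 84.802

NRCS table: industrial district, soil group D → CN(II) = 93
Dry (AMC I): CN(I) = 4.2·93/(10 − 0.058·93) = (1953/5)/(2303/500) = 27900/329 ≈ 84.802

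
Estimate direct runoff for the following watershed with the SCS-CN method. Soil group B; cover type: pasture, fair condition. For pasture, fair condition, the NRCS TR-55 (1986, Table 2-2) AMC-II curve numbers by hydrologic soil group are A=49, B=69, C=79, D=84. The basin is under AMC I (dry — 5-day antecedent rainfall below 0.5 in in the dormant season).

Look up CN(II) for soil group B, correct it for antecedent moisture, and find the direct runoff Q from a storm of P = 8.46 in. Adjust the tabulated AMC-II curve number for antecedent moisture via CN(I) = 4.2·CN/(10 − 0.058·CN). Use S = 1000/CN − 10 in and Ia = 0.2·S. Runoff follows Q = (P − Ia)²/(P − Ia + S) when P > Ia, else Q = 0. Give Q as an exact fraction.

NRCS table: pasture, fair condition, soil group B → CN(II) = 69
Dry (AMC I): CN(I) = 4.2·69/(10 − 0.058·69) = (1449/5)/(2999/500) = 144900/2999 ≈ 48.316
Retention S: 1000/CN − 10 with CN=48.316 → S = 15500/1449 ≈ 10.697 in
Initial abstraction Ia = S/5 = (15500/1449)/5 = 3100/1449 ≈ 2.139 in
Excess rainfall: 8.460 − 2.139 = 6.321 in; P > Ia so Q > 0
Q = (457927/72450)²/((457927/72450) + 15500/1449) = (209697137329/5249002500)/(1232927/72450) = 209697137329/89325561150 in ≈ 2.348 in

Q = 209697137329/89325561150 in ≈ 2.348 in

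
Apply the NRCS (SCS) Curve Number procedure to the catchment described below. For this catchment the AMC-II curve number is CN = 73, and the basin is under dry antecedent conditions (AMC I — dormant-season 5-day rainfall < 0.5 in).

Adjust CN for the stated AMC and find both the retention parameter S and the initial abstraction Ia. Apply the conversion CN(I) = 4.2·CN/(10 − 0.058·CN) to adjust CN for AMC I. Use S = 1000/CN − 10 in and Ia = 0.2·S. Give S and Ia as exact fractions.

S = 4500/511 in ≈ 8.806 in; Ia = 900/511 in ≈ 1.761 in

Adjust CN=73 to AMC I: 4.2·73/(10 − 0.058·73) → (1533/5) ÷ (2883/500) = 51100/961 ≈ 53.174
Max retention: S = 1000/(51100/961) − 10 = 4500/511 in (≈ 8.806 in)
Ia = 0.2·(4500/511) = 900/511 in ≈ 1.761 in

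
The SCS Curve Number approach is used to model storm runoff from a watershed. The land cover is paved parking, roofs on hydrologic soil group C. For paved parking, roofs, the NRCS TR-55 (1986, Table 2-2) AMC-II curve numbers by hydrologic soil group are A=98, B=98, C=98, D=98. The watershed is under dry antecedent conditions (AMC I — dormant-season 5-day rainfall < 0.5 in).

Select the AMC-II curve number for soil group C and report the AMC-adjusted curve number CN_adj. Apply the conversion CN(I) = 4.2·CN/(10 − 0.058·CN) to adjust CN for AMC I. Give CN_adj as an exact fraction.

NRCS table: paved parking, roofs, soil group C → CN(II) = 98
Dry (AMC I): CN(I) = 4.2·98/(10 − 0.058·98) = (2058/5)/(1079/250) = 102900/1079 ≈ 95.366

CN_adj = 102900/1079 ≈ 95.366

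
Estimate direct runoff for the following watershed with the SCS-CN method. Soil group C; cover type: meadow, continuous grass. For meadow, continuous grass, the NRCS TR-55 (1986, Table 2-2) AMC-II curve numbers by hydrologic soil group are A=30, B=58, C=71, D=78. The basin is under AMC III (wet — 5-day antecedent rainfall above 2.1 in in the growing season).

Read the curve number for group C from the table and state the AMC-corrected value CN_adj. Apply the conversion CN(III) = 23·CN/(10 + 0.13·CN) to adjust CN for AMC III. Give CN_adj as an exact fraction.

CN_adj = 163300/1923 ≈ 84.919

NRCS table: meadow, continuous grass, soil group C → CN(II) = 71
Wet (AMC III): CN(III) = 23·71/(10 + 0.13·71) = 1633/(1923/100) = 163300/1923 ≈ 84.919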